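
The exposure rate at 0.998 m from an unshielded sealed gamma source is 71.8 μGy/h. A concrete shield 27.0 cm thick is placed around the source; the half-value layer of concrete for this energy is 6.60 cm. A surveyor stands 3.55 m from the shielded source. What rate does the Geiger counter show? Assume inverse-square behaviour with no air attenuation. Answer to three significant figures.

Distance alone: (0.998/3.55)² = 0.07903, so 71.8 × 0.07903 = 5.674 μGy/h.
Shield: 27.0/6.60 = 4.091 half-value layers → attenuation 2^(−4.091) = 0.05868.
Combined: 5.674 × 0.05868 = 0.3330 μGy/h.

0.333 μGy/h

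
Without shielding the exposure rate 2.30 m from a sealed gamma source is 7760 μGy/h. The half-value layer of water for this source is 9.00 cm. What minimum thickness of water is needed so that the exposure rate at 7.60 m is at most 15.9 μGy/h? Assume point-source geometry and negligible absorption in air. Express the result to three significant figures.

49.3 cm

At 7.60 m, distance alone gives 7760 × (2.30/7.60)² = 7760 × 0.09159 = 710.7 μGy/h.
Further attenuation needed: 710.7/15.9 = 44.70.
n = log₂(44.70) = 5.482 half-value layers.
Thickness = 5.482 × 9.00 cm = 49.34 cm.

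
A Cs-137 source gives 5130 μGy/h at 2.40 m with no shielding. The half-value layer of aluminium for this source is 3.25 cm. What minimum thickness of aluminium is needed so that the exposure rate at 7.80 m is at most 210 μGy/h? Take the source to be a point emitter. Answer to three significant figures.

3.93 cm

At 7.80 m, distance alone gives 5130 × (2.40/7.80)² = 5130 × 0.09467 = 485.7 μGy/h.
Further attenuation needed: 485.7/210 = 2.313.
n = log₂(2.313) = 1.210 half-value layers.
Thickness = 1.210 × 3.25 cm = 3.933 cm.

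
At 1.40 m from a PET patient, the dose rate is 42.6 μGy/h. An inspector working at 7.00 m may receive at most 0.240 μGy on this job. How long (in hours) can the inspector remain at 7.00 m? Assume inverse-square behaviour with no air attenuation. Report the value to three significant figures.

0.141 h

By the inverse-square law, rate at 7.00 m:
(1.40/7.00)² = 0.04000, so 42.6 × 0.04000 = 1.704 μGy/h.
Stay time = 0.240 μGy ÷ 1.704 μGy/h = 0.1408 h.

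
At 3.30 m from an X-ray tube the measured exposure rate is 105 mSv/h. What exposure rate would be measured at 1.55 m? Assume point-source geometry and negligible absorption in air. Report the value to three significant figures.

476 mSv/h

Using I₁d₁² = I₂d₂², scaling from 3.30 m to 1.55 m:
(3.30/1.55)² = 4.533, so 105 × 4.533 = 476.0 mSv/h.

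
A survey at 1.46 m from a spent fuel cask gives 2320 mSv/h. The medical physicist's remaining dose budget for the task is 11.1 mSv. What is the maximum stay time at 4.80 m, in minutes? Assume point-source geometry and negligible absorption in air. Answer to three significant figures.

3.10 min

Intensity scales as (d₁/d₂)², so rate at 4.80 m:
(1.46/4.80)² = 0.09252, so 2320 × 0.09252 = 214.6 mSv/h.
Stay time = 11.1 mSv ÷ 214.6 mSv/h = 0.05172 h = 3.103 min.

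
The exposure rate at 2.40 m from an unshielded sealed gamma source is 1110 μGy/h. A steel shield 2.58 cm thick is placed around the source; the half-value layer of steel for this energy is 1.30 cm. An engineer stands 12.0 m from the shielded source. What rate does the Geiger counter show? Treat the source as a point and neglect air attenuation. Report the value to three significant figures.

11.2 μGy/h

Distance alone: 1110 × (2.40/12.0)² = 1110 × 0.04000 = 44.40 μGy/h.
Shield: 2.58/1.30 = 1.985 half-value layers → attenuation 2^(−1.985) = 0.2526.
Combined: 44.40 × 0.2526 = 11.22 μGy/h.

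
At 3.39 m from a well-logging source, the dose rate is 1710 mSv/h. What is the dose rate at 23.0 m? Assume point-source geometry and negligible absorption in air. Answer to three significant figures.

By the inverse-square law, the rate at 23.0 m is
(3.39/23.0)² = 0.02172, so 1710 × 0.02172 = 37.14 mSv/h.

37.1 mSv/h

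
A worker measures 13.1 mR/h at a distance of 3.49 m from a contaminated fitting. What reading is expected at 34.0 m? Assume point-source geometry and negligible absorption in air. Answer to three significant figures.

By the inverse-square law, the rate at 34.0 m is
13.1 × (3.49/34.0)² = 13.1 × 0.01054 = 0.1381 mR/h.

0.138 mR/h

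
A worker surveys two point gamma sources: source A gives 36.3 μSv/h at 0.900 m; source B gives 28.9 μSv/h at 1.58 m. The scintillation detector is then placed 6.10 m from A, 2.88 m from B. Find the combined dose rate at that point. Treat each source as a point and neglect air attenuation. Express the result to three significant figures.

Each source contributes Iᵢ·(dᵢ/rᵢ)²; contributions add.
A: 36.3 × (0.900/6.10)² = 0.7902 μSv/h
B: 28.9 × (1.58/2.88)² = 8.698 μSv/h
Total = 0.7902 + 8.698 = 9.488 μSv/h.

9.49 μSv/h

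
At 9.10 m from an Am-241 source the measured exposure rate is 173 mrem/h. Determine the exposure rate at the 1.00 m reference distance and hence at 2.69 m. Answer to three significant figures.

14300 mrem/h; 1980 mrem/h

Using I₁d₁² = I₂d₂²,
At 1.00 m: 173 × (9.10/1.00)² = 173 × 82.81 = 14330 mrem/h
At 2.69 m: 14330 × (1.00/2.69)² = 14330 × 0.1382 = 1980 mrem/h.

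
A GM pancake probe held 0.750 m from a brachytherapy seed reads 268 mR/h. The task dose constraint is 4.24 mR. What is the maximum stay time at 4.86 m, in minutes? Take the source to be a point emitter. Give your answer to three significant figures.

39.9 min

Intensity scales as (d₁/d₂)², so rate at 4.86 m:
(0.750/4.86)² = 0.02381, so 268 × 0.02381 = 6.381 mR/h.
Stay time = 4.24 mR ÷ 6.381 mR/h = 0.6645 h = 39.87 min.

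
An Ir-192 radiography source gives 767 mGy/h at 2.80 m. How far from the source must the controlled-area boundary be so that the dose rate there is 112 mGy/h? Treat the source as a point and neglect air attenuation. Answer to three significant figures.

By the inverse-square law, d₂ = d₁·√(I₁/I₂).
I₁/I₂ = 767/112 = 6.848, so d₂ = 2.80 × √6.848 = 7.327 m.

7.33 m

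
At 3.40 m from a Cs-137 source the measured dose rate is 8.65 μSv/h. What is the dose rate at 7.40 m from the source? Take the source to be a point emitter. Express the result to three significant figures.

1.83 μSv/h

Intensity scales as (d₁/d₂)², so scaling from 3.40 m to 7.40 m:
8.65 × (3.40/7.40)² = 8.65 × 0.2111 = 1.826 μSv/h.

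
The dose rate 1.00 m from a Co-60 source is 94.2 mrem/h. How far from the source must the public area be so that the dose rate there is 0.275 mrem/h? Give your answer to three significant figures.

18.5 m

By the inverse-square law, d₂ = d₁·√(I₁/I₂).
I₁/I₂ = 94.2/0.275 = 342.5, so d₂ = 1.00 × √342.5 = 18.51 m.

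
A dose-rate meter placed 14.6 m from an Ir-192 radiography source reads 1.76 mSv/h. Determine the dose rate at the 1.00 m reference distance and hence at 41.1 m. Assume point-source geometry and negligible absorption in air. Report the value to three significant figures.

Applying the 1/r² law,
At 1.00 m: (14.6/1.00)² = 213.2, so 1.76 × 213.2 = 375.2 mSv/h
At 41.1 m: 375.2 × (1.00/41.1)² = 375.2 × 0.0005920 = 0.2221 mSv/h.

375 mSv/h; 0.222 mSv/h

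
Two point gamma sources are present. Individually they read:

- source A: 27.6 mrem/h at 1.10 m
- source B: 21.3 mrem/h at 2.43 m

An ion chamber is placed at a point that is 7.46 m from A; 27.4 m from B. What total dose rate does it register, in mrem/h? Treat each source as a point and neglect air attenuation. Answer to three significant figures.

0.768 mrem/h

By superposition, sum each source's inverse-square contribution:
A: 27.6 × (1.10/7.46)² = 0.6001 mrem/h
B: 21.3 × (2.43/27.4)² = 0.1675 mrem/h
Total = 0.6001 + 0.1675 = 0.7676 mrem/h.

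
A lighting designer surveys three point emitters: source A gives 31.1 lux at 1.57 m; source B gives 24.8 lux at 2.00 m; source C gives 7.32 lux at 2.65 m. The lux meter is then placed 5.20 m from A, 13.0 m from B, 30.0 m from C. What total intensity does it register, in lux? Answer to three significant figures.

By superposition, sum each source's inverse-square contribution:
A: 31.1 × (1.57/5.20)² = 2.835 lux
B: 24.8 × (2.00/13.0)² = 0.5870 lux
C: 7.32 × (2.65/30.0)² = 0.05712 lux
Total = 2.835 + 0.5870 + 0.05712 = 3.479 lux.

3.48 lux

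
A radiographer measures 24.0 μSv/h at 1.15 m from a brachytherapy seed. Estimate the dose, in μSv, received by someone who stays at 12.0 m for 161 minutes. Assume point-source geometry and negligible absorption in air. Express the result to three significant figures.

0.591 μSv

Intensity scales as (d₁/d₂)², so rate at 12.0 m:
(1.15/12.0)² = 0.009184, so 24.0 × 0.009184 = 0.2204 μSv/h.
Dose = rate × time = 0.2204 μSv/h × 2.683 h = 0.5913 μSv.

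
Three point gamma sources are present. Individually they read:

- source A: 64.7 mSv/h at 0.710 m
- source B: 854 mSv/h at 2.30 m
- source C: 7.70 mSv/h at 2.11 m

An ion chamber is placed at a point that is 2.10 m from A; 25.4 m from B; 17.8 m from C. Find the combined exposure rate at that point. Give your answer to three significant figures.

Each source contributes Iᵢ·(dᵢ/rᵢ)²; contributions add.
A: 64.7 × (0.710/2.10)² = 7.396 mSv/h
B: 854 × (2.30/25.4)² = 7.002 mSv/h
C: 7.70 × (2.11/17.8)² = 0.1082 mSv/h
Total = 7.396 + 7.002 + 0.1082 = 14.51 mSv/h.

14.5 mSv/h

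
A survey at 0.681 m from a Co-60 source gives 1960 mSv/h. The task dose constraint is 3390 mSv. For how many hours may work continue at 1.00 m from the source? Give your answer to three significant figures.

3.73 h

Since intensity falls as 1/r², rate at 1.00 m:
1960 × (0.681/1.00)² = 1960 × 0.4638 = 909.0 mSv/h.
Stay time = 3390 mSv ÷ 909.0 mSv/h = 3.729 h.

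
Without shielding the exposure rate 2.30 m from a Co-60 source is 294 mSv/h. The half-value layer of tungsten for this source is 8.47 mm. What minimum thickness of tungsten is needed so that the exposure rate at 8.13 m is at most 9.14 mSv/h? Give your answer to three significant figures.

At 8.13 m, distance alone gives (2.30/8.13)² = 0.08003, so 294 × 0.08003 = 23.53 mSv/h.
Further attenuation needed: 23.53/9.14 = 2.574.
n = log₂(2.574) = 1.364 half-value layers.
Thickness = 1.364 × 8.47 mm = 11.55 mm.

11.6 mm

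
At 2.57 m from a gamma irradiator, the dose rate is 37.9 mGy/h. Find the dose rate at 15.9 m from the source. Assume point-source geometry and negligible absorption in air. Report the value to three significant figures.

0.990 mGy/h

Intensity scales as (d₁/d₂)², so the rate at 15.9 m is
37.9 × (2.57/15.9)² = 37.9 × 0.02613 = 0.9903 mGy/h.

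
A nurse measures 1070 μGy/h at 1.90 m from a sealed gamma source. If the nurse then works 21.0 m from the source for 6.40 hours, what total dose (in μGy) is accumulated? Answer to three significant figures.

56.1 μGy

By the inverse-square law, rate at 21.0 m:
(1.90/21.0)² = 0.008186, so 1070 × 0.008186 = 8.759 μGy/h.
Dose = rate × time = 8.759 μGy/h × 6.400 h = 56.06 μGy.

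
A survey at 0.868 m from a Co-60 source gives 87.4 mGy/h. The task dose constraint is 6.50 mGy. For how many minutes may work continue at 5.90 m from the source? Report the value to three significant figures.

Intensity scales as (d₁/d₂)², so rate at 5.90 m:
87.4 × (0.868/5.90)² = 87.4 × 0.02164 = 1.891 mGy/h.
Stay time = 6.50 mGy ÷ 1.891 mGy/h = 3.437 h = 206.2 min.

206 min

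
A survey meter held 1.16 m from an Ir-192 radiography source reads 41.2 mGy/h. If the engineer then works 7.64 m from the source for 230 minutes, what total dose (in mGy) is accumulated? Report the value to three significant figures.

3.64 mGy

By the inverse-square law, rate at 7.64 m:
41.2 × (1.16/7.64)² = 41.2 × 0.02305 = 0.9497 mGy/h.
Dose = rate × time = 0.9497 mGy/h × 3.833 h = 3.640 mGy.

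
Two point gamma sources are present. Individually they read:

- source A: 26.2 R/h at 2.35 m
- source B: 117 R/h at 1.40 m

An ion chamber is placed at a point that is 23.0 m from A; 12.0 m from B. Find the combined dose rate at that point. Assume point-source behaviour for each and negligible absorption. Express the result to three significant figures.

By superposition, sum each source's inverse-square contribution:
A: 26.2 × (2.35/23.0)² = 0.2735 R/h
B: 117 × (1.40/12.0)² = 1.592 R/h
Total = 0.2735 + 1.592 = 1.866 R/h.

1.87 R/h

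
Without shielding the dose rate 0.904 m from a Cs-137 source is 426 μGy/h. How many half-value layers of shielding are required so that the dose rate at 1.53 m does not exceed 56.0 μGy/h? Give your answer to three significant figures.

At 1.53 m, distance alone gives 426 × (0.904/1.53)² = 426 × 0.3491 = 148.7 μGy/h.
Further attenuation needed: 148.7/56.0 = 2.655.
n = log₂(2.655) = 1.409 half-value layers.

1.41 half-value layers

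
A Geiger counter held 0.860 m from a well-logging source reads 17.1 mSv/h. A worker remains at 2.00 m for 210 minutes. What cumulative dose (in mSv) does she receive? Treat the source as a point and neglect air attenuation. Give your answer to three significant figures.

11.1 mSv

Since intensity falls as 1/r², rate at 2.00 m:
(0.860/2.00)² = 0.1849, so 17.1 × 0.1849 = 3.162 mSv/h.
Dose = rate × time = 3.162 mSv/h × 3.500 h = 11.07 mSv.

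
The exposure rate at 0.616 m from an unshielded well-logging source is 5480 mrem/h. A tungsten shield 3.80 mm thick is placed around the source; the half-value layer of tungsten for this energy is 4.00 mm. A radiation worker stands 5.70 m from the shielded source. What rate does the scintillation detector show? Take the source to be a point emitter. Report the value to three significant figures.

33.1 mrem/h

Distance alone: (0.616/5.70)² = 0.01168, so 5480 × 0.01168 = 64.01 mrem/h.
Shield: 3.80/4.00 = 0.9500 half-value layers → attenuation 2^(−0.9500) = 0.5176.
Combined: 64.01 × 0.5176 = 33.13 mrem/h.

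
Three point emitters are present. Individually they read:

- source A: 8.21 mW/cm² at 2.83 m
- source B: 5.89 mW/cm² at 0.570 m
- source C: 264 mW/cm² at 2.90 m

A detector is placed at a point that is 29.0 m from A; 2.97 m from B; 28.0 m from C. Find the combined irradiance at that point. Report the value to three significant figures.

Each source contributes Iᵢ·(dᵢ/rᵢ)²; contributions add.
A: 8.21 × (2.83/29.0)² = 0.07818 mW/cm²
B: 5.89 × (0.570/2.97)² = 0.2169 mW/cm²
C: 264 × (2.90/28.0)² = 2.832 mW/cm²
Total = 0.07818 + 0.2169 + 2.832 = 3.127 mW/cm².

3.13 mW/cm²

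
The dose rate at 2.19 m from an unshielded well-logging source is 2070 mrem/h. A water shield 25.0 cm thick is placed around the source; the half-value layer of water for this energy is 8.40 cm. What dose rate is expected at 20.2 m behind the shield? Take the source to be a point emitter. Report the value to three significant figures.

3.09 mrem/h

Distance alone: 2070 × (2.19/20.2)² = 2070 × 0.01175 = 24.32 mrem/h.
Shield: 25.0/8.40 = 2.976 half-value layers → attenuation 2^(−2.976) = 0.1271.
Combined: 24.32 × 0.1271 = 3.091 mrem/h.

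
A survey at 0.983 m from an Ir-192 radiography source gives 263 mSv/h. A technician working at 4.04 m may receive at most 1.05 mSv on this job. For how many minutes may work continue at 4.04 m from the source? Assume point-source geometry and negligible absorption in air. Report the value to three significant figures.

By the inverse-square law, rate at 4.04 m:
263 × (0.983/4.04)² = 263 × 0.05920 = 15.57 mSv/h.
Stay time = 1.05 mSv ÷ 15.57 mSv/h = 0.06744 h = 4.046 min.

4.05 min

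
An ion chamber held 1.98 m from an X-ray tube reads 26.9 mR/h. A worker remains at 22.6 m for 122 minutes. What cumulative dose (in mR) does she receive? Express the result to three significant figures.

By the inverse-square law, rate at 22.6 m:
26.9 × (1.98/22.6)² = 26.9 × 0.007676 = 0.2065 mR/h.
Dose = rate × time = 0.2065 mR/h × 2.033 h = 0.4198 mR.

0.420 mR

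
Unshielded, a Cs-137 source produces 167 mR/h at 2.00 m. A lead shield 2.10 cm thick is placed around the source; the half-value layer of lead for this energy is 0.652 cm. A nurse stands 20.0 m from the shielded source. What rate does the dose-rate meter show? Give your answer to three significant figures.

0.179 mR/h

Distance alone: 167 × (2.00/20.0)² = 167 × 0.01000 = 1.670 mR/h.
Shield: 2.10/0.652 = 3.221 half-value layers → attenuation 2^(−3.221) = 0.1072.
Combined: 1.670 × 0.1072 = 0.1790 mR/h.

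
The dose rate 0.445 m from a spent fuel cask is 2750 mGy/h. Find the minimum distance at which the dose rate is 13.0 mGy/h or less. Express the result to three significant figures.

Applying the 1/r² law, d₂ = d₁·√(I₁/I₂).
I₁/I₂ = 2750/13.0 = 211.5, so d₂ = 0.445 × √211.5 = 6.472 m.

6.47 m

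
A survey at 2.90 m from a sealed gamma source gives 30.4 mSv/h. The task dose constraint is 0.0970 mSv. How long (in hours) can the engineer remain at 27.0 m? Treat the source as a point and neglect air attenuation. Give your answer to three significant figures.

Applying the 1/r² law, rate at 27.0 m:
30.4 × (2.90/27.0)² = 30.4 × 0.01154 = 0.3508 mSv/h.
Stay time = 0.0970 mSv ÷ 0.3508 mSv/h = 0.2765 h.

0.277 h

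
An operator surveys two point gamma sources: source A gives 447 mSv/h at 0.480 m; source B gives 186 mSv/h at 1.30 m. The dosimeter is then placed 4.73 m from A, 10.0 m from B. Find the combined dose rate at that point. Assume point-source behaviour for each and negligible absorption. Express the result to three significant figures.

By superposition, sum each source's inverse-square contribution:
A: 447 × (0.480/4.73)² = 4.603 mSv/h
B: 186 × (1.30/10.0)² = 3.143 mSv/h
Total = 4.603 + 3.143 = 7.746 mSv/h.

7.75 mSv/h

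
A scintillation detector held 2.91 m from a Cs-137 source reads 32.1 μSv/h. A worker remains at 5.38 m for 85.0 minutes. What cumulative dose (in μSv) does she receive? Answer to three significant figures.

13.3 μSv

Using I₁d₁² = I₂d₂², rate at 5.38 m:
(2.91/5.38)² = 0.2926, so 32.1 × 0.2926 = 9.392 μSv/h.
Dose = rate × time = 9.392 μSv/h × 1.417 h = 13.31 μSv.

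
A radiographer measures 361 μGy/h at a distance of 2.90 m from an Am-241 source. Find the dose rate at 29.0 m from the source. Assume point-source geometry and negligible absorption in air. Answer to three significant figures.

3.61 μGy/h

Intensity scales as (d₁/d₂)², so the rate at 29.0 m is
361 × (2.90/29.0)² = 361 × 0.01000 = 3.610 μGy/h.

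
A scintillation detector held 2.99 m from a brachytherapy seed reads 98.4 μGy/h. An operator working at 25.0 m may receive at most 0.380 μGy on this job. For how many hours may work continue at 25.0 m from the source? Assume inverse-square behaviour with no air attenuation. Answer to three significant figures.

Applying the 1/r² law, rate at 25.0 m:
98.4 × (2.99/25.0)² = 98.4 × 0.01430 = 1.407 μGy/h.
Stay time = 0.380 μGy ÷ 1.407 μGy/h = 0.2701 h.

0.270 h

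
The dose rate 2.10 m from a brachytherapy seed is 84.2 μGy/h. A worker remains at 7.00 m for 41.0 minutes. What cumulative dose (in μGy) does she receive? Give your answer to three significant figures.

5.18 μGy

Since intensity falls as 1/r², rate at 7.00 m:
(2.10/7.00)² = 0.09000, so 84.2 × 0.09000 = 7.578 μGy/h.
Dose = rate × time = 7.578 μGy/h × 0.6833 h = 5.178 μGy.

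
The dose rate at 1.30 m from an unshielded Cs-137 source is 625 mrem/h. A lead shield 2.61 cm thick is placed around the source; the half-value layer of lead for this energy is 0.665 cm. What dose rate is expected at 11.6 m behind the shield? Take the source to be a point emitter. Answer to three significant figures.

Distance alone: (1.30/11.6)² = 0.01256, so 625 × 0.01256 = 7.850 mrem/h.
Shield: 2.61/0.665 = 3.925 half-value layers → attenuation 2^(−3.925) = 0.06584.
Combined: 7.850 × 0.06584 = 0.5168 mrem/h.

0.517 mrem/h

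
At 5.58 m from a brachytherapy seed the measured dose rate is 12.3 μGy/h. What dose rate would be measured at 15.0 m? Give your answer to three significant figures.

Using I₁d₁² = I₂d₂², scaling from 5.58 m to 15.0 m:
(5.58/15.0)² = 0.1384, so 12.3 × 0.1384 = 1.702 μGy/h.

1.70 μGy/h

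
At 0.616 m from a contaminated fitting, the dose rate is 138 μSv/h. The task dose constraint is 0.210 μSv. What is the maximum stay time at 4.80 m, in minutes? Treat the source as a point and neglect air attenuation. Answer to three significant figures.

Using I₁d₁² = I₂d₂², rate at 4.80 m:
(0.616/4.80)² = 0.01647, so 138 × 0.01647 = 2.273 μSv/h.
Stay time = 0.210 μSv ÷ 2.273 μSv/h = 0.09239 h = 5.543 min.

5.54 min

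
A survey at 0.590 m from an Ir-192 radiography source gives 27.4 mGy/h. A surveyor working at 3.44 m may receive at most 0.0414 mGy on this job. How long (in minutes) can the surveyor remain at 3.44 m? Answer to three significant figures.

Using I₁d₁² = I₂d₂², rate at 3.44 m:
27.4 × (0.590/3.44)² = 27.4 × 0.02942 = 0.8061 mGy/h.
Stay time = 0.0414 mGy ÷ 0.8061 mGy/h = 0.05136 h = 3.082 min.

3.08 min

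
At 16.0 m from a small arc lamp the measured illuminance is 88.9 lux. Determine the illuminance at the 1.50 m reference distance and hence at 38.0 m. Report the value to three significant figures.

Applying the 1/r² law,
At 1.50 m: (16.0/1.50)² = 113.8, so 88.9 × 113.8 = 10120 lux
At 38.0 m: (1.50/38.0)² = 0.001558, so 10120 × 0.001558 = 15.77 lux.

10100 lux; 15.8 lux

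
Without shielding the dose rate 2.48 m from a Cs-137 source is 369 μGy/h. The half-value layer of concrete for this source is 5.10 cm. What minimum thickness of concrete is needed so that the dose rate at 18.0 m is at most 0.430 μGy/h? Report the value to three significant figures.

20.5 cm

At 18.0 m, distance alone gives (2.48/18.0)² = 0.01898, so 369 × 0.01898 = 7.004 μGy/h.
Further attenuation needed: 7.004/0.430 = 16.29.
n = log₂(16.29) = 4.026 half-value layers.
Thickness = 4.026 × 5.10 cm = 20.53 cm.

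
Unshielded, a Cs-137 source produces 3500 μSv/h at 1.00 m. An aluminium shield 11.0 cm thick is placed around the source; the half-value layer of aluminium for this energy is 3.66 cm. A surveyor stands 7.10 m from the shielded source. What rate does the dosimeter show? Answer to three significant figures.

Distance alone: (1.00/7.10)² = 0.01984, so 3500 × 0.01984 = 69.44 μSv/h.
Shield: 11.0/3.66 = 3.005 half-value layers → attenuation 2^(−3.005) = 0.1246.
Combined: 69.44 × 0.1246 = 8.652 μSv/h.

8.65 μSv/h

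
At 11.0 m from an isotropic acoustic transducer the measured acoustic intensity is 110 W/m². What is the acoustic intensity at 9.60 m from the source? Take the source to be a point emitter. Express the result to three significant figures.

144 W/m²

Using I₁d₁² = I₂d₂², scaling from 11.0 m to 9.60 m:
(11.0/9.60)² = 1.313, so 110 × 1.313 = 144.4 W/m².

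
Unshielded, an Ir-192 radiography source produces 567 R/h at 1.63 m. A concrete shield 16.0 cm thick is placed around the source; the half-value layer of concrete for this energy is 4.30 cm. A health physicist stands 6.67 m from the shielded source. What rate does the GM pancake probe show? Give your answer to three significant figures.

Distance alone: (1.63/6.67)² = 0.05972, so 567 × 0.05972 = 33.86 R/h.
Shield: 16.0/4.30 = 3.721 half-value layers → attenuation 2^(−3.721) = 0.07583.
Combined: 33.86 × 0.07583 = 2.568 R/h.

2.57 R/h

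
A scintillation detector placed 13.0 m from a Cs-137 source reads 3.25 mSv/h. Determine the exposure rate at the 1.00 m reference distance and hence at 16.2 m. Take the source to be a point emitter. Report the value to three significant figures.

Using I₁d₁² = I₂d₂²,
At 1.00 m: (13.0/1.00)² = 169.0, so 3.25 × 169.0 = 549.2 mSv/h
At 16.2 m: (1.00/16.2)² = 0.003810, so 549.2 × 0.003810 = 2.092 mSv/h.

549 mSv/h; 2.09 mSv/h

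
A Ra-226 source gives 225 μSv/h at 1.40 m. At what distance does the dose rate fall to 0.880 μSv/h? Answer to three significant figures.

22.4 m

Applying the 1/r² law, d₂ = d₁·√(I₁/I₂).
I₁/I₂ = 225/0.880 = 255.7, so d₂ = 1.40 × √255.7 = 22.39 m.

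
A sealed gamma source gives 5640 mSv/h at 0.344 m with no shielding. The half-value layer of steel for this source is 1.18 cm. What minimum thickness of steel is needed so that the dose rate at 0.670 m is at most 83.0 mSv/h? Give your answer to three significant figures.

At 0.670 m, distance alone gives 5640 × (0.344/0.670)² = 5640 × 0.2636 = 1487 mSv/h.
Further attenuation needed: 1487/83.0 = 17.92.
n = log₂(17.92) = 4.163 half-value layers.
Thickness = 4.163 × 1.18 cm = 4.912 cm.

4.91 cm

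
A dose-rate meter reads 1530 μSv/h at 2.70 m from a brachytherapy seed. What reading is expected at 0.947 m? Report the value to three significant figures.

12400 μSv/h

Since intensity falls as 1/r², the rate at 0.947 m is
(2.70/0.947)² = 8.129, so 1530 × 8.129 = 12440 μSv/h.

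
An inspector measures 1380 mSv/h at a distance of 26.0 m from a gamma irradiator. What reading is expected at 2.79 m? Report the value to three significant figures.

By the inverse-square law, the rate at 2.79 m is
1380 × (26.0/2.79)² = 1380 × 86.84 = 119800 mSv/h.

120000 mSv/h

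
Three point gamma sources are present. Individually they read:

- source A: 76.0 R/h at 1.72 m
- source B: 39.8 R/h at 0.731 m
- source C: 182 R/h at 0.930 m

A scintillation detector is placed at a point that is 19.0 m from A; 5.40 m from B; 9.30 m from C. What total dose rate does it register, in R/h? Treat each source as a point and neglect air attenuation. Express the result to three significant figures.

By superposition, sum each source's inverse-square contribution:
A: 76.0 × (1.72/19.0)² = 0.6228 R/h
B: 39.8 × (0.731/5.40)² = 0.7293 R/h
C: 182 × (0.930/9.30)² = 1.820 R/h
Total = 0.6228 + 0.7293 + 1.820 = 3.172 R/h.

3.17 R/h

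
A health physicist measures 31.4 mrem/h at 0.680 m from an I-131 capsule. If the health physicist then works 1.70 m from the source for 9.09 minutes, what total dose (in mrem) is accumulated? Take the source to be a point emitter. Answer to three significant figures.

0.761 mrem

Applying the 1/r² law, rate at 1.70 m:
(0.680/1.70)² = 0.1600, so 31.4 × 0.1600 = 5.024 mrem/h.
Dose = rate × time = 5.024 mrem/h × 0.1515 h = 0.7611 mrem.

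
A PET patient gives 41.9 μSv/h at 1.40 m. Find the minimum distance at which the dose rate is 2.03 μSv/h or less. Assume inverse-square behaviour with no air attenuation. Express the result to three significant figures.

6.36 m

Intensity scales as (d₁/d₂)², so d₂ = d₁·√(I₁/I₂).
I₁/I₂ = 41.9/2.03 = 20.64, so d₂ = 1.40 × √20.64 = 6.360 m.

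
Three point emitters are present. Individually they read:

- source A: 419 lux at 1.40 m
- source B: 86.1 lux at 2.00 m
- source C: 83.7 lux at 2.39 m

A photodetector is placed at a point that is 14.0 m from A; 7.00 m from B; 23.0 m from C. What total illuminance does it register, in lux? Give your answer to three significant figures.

12.1 lux

Each source contributes Iᵢ·(dᵢ/rᵢ)²; contributions add.
A: 419 × (1.40/14.0)² = 4.190 lux
B: 86.1 × (2.00/7.00)² = 7.029 lux
C: 83.7 × (2.39/23.0)² = 0.9038 lux
Total = 4.190 + 7.029 + 0.9038 = 12.12 lux.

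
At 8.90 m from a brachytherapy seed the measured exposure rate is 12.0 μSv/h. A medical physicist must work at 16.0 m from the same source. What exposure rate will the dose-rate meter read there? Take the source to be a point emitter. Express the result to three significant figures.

By the inverse-square law, scaling from 8.90 m to 16.0 m:
(8.90/16.0)² = 0.3094, so 12.0 × 0.3094 = 3.713 μSv/h.

3.71 μSv/h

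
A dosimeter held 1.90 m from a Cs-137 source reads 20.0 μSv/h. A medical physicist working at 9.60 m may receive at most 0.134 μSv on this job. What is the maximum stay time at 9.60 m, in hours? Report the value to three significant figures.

0.171 h

Intensity scales as (d₁/d₂)², so rate at 9.60 m:
20.0 × (1.90/9.60)² = 20.0 × 0.03917 = 0.7834 μSv/h.
Stay time = 0.134 μSv ÷ 0.7834 μSv/h = 0.1710 h.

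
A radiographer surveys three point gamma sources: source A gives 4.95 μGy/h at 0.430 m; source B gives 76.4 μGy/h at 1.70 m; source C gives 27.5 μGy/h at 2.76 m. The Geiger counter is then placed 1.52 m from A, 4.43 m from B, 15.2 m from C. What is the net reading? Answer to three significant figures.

12.6 μGy/h

Each source contributes Iᵢ·(dᵢ/rᵢ)²; contributions add.
A: 4.95 × (0.430/1.52)² = 0.3961 μGy/h
B: 76.4 × (1.70/4.43)² = 11.25 μGy/h
C: 27.5 × (2.76/15.2)² = 0.9067 μGy/h
Total = 0.3961 + 11.25 + 0.9067 = 12.55 μGy/h.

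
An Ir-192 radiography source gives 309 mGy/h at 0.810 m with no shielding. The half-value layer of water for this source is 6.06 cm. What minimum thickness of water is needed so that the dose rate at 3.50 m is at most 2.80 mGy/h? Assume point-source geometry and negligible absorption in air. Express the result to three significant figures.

15.5 cm

At 3.50 m, distance alone gives (0.810/3.50)² = 0.05356, so 309 × 0.05356 = 16.55 mGy/h.
Further attenuation needed: 16.55/2.80 = 5.911.
n = log₂(5.911) = 2.563 half-value layers.
Thickness = 2.563 × 6.06 cm = 15.53 cm.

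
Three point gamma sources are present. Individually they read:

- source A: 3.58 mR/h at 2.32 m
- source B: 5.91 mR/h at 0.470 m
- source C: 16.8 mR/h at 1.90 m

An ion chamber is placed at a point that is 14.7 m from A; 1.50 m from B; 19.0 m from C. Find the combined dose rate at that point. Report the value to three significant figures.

By superposition, sum each source's inverse-square contribution:
A: 3.58 × (2.32/14.7)² = 0.08917 mR/h
B: 5.91 × (0.470/1.50)² = 0.5802 mR/h
C: 16.8 × (1.90/19.0)² = 0.1680 mR/h
Total = 0.08917 + 0.5802 + 0.1680 = 0.8374 mR/h.

0.837 mR/h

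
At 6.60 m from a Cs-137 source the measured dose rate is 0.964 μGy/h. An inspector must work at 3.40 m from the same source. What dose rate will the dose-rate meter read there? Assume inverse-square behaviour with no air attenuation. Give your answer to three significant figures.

Applying the 1/r² law, scaling from 6.60 m to 3.40 m:
(6.60/3.40)² = 3.768, so 0.964 × 3.768 = 3.632 μGy/h.

3.63 μGy/h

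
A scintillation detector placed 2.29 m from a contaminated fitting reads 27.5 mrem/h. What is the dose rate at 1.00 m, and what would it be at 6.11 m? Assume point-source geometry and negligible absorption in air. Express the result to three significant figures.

144 mrem/h; 3.86 mrem/h

Since intensity falls as 1/r²,
At 1.00 m: (2.29/1.00)² = 5.244, so 27.5 × 5.244 = 144.2 mrem/h
At 6.11 m: (1.00/6.11)² = 0.02679, so 144.2 × 0.02679 = 3.863 mrem/h.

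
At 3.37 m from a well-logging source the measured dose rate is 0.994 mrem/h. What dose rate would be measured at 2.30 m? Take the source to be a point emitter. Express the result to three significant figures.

By the inverse-square law, scaling from 3.37 m to 2.30 m:
(3.37/2.30)² = 2.147, so 0.994 × 2.147 = 2.134 mrem/h.

2.13 mrem/h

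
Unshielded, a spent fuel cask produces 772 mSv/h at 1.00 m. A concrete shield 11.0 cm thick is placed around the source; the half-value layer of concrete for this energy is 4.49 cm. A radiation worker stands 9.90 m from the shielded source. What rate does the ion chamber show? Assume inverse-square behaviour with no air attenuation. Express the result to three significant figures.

1.44 mSv/h

Distance alone: 772 × (1.00/9.90)² = 772 × 0.01020 = 7.874 mSv/h.
Shield: 11.0/4.49 = 2.450 half-value layers → attenuation 2^(−2.450) = 0.1830.
Combined: 7.874 × 0.1830 = 1.441 mSv/h.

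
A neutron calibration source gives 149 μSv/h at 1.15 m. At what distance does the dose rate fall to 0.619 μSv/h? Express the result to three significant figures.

Applying the 1/r² law, d₂ = d₁·√(I₁/I₂).
I₁/I₂ = 149/0.619 = 240.7, so d₂ = 1.15 × √240.7 = 17.84 m.

17.8 m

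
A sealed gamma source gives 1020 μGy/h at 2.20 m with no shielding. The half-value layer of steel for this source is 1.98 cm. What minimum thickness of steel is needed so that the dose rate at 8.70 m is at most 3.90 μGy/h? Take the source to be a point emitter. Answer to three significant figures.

8.05 cm

At 8.70 m, distance alone gives (2.20/8.70)² = 0.06395, so 1020 × 0.06395 = 65.23 μGy/h.
Further attenuation needed: 65.23/3.90 = 16.73.
n = log₂(16.73) = 4.064 half-value layers.
Thickness = 4.064 × 1.98 cm = 8.047 cm.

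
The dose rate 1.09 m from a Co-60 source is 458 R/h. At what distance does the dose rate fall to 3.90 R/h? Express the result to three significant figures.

Intensity scales as (d₁/d₂)², so d₂ = d₁·√(I₁/I₂).
I₁/I₂ = 458/3.90 = 117.4, so d₂ = 1.09 × √117.4 = 11.81 m.

11.8 m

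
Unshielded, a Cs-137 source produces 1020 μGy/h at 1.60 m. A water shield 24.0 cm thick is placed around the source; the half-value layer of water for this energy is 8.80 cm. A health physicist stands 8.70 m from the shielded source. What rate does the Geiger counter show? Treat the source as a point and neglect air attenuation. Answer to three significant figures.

Distance alone: 1020 × (1.60/8.70)² = 1020 × 0.03382 = 34.50 μGy/h.
Shield: 24.0/8.80 = 2.727 half-value layers → attenuation 2^(−2.727) = 0.1510.
Combined: 34.50 × 0.1510 = 5.210 μGy/h.

5.21 μGy/h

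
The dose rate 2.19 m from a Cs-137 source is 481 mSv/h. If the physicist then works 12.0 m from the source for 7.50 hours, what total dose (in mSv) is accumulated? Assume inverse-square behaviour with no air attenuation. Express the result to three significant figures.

Intensity scales as (d₁/d₂)², so rate at 12.0 m:
481 × (2.19/12.0)² = 481 × 0.03331 = 16.02 mSv/h.
Dose = rate × time = 16.02 mSv/h × 7.500 h = 120.1 mSv.

120 mSv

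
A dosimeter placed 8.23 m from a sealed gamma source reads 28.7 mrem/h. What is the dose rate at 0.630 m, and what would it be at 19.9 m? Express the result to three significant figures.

Using I₁d₁² = I₂d₂²,
At 0.630 m: (8.23/0.630)² = 170.7, so 28.7 × 170.7 = 4899 mrem/h
At 19.9 m: (0.630/19.9)² = 0.001002, so 4899 × 0.001002 = 4.909 mrem/h.

4900 mrem/h; 4.91 mrem/h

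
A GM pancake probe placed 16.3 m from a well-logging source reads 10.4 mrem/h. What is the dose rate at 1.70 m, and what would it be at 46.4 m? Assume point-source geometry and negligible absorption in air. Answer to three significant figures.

Using I₁d₁² = I₂d₂²,
At 1.70 m: 10.4 × (16.3/1.70)² = 10.4 × 91.93 = 956.1 mrem/h
At 46.4 m: 956.1 × (1.70/46.4)² = 956.1 × 0.001342 = 1.283 mrem/h.

956 mrem/h; 1.28 mrem/h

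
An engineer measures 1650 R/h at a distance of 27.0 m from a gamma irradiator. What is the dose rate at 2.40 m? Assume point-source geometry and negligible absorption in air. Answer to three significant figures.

209000 R/h

By the inverse-square law, the rate at 2.40 m is
1650 × (27.0/2.40)² = 1650 × 126.6 = 208900 R/h.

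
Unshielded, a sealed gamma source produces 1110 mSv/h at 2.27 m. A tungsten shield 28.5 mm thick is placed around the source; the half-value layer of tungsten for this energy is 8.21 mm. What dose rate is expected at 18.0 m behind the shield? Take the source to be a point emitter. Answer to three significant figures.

Distance alone: 1110 × (2.27/18.0)² = 1110 × 0.01590 = 17.65 mSv/h.
Shield: 28.5/8.21 = 3.471 half-value layers → attenuation 2^(−3.471) = 0.09018.
Combined: 17.65 × 0.09018 = 1.592 mSv/h.

1.59 mSv/h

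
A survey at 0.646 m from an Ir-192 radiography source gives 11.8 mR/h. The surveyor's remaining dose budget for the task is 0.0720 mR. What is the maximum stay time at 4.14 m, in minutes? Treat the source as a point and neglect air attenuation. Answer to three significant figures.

15.0 min

Using I₁d₁² = I₂d₂², rate at 4.14 m:
(0.646/4.14)² = 0.02435, so 11.8 × 0.02435 = 0.2873 mR/h.
Stay time = 0.0720 mR ÷ 0.2873 mR/h = 0.2506 h = 15.04 min.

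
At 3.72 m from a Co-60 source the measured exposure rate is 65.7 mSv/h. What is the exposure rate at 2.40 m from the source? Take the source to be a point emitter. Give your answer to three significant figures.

Using I₁d₁² = I₂d₂², scaling from 3.72 m to 2.40 m:
(3.72/2.40)² = 2.403, so 65.7 × 2.403 = 157.9 mSv/h.

158 mSv/h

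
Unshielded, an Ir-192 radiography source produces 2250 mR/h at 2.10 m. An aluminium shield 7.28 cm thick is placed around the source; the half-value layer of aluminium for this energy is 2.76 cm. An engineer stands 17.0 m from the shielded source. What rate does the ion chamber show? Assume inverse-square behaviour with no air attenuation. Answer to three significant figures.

5.52 mR/h

Distance alone: (2.10/17.0)² = 0.01526, so 2250 × 0.01526 = 34.34 mR/h.
Shield: 7.28/2.76 = 2.638 half-value layers → attenuation 2^(−2.638) = 0.1607.
Combined: 34.34 × 0.1607 = 5.518 mR/h.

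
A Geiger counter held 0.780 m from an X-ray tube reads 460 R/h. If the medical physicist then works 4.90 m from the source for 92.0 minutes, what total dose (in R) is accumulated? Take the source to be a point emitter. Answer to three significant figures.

Intensity scales as (d₁/d₂)², so rate at 4.90 m:
(0.780/4.90)² = 0.02534, so 460 × 0.02534 = 11.66 R/h.
Dose = rate × time = 11.66 R/h × 1.533 h = 17.87 R.

17.9 R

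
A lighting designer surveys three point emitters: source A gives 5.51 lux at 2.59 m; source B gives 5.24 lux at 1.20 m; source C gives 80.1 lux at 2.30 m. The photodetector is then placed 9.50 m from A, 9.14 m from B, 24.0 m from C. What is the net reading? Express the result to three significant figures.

By superposition, sum each source's inverse-square contribution:
A: 5.51 × (2.59/9.50)² = 0.4095 lux
B: 5.24 × (1.20/9.14)² = 0.09032 lux
C: 80.1 × (2.30/24.0)² = 0.7356 lux
Total = 0.4095 + 0.09032 + 0.7356 = 1.235 lux.

1.24 lux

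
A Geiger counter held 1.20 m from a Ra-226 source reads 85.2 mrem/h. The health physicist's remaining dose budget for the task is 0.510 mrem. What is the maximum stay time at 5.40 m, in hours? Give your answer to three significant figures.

0.121 h

Intensity scales as (d₁/d₂)², so rate at 5.40 m:
85.2 × (1.20/5.40)² = 85.2 × 0.04938 = 4.207 mrem/h.
Stay time = 0.510 mrem ÷ 4.207 mrem/h = 0.1212 h.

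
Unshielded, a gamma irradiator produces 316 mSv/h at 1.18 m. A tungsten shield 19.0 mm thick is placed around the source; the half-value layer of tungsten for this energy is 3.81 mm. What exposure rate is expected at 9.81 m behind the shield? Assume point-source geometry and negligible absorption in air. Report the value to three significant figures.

Distance alone: (1.18/9.81)² = 0.01447, so 316 × 0.01447 = 4.573 mSv/h.
Shield: 19.0/3.81 = 4.987 half-value layers → attenuation 2^(−4.987) = 0.03153.
Combined: 4.573 × 0.03153 = 0.1442 mSv/h.

0.144 mSv/h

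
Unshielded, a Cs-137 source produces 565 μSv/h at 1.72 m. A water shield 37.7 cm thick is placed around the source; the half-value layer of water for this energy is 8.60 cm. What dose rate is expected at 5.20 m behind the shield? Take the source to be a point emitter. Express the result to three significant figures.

Distance alone: 565 × (1.72/5.20)² = 565 × 0.1094 = 61.81 μSv/h.
Shield: 37.7/8.60 = 4.384 half-value layers → attenuation 2^(−4.384) = 0.04789.
Combined: 61.81 × 0.04789 = 2.960 μSv/h.

2.96 μSv/h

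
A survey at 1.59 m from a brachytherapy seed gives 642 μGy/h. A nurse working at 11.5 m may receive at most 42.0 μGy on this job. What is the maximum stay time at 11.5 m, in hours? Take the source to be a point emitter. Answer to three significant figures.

Intensity scales as (d₁/d₂)², so rate at 11.5 m:
642 × (1.59/11.5)² = 642 × 0.01912 = 12.28 μGy/h.
Stay time = 42.0 μGy ÷ 12.28 μGy/h = 3.420 h.

3.42 h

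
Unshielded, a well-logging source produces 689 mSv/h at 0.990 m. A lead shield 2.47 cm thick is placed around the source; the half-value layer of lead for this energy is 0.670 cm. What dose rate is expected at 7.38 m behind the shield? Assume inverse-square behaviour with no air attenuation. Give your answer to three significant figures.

0.963 mSv/h

Distance alone: (0.990/7.38)² = 0.01800, so 689 × 0.01800 = 12.40 mSv/h.
Shield: 2.47/0.670 = 3.687 half-value layers → attenuation 2^(−3.687) = 0.07764.
Combined: 12.40 × 0.07764 = 0.9627 mSv/h.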